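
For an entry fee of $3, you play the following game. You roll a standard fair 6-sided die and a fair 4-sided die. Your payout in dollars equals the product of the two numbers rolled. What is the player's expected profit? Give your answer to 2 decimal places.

Distribution of the product of the two numbers rolled: 1 w.p. 1/24, 2 w.p. 1/12, 3 w.p. 1/12, 4 w.p. 1/8, 5 w.p. 1/24, 6 w.p. 1/8, …
E[payout] = (1/24)·1 + (1/12)·2 + (1/12)·3 + (1/8)·4 + (1/24)·5 + (1/8)·6 + (1/12)·8 + (1/24)·9 + (1/24)·10 + (1/8)·12 + (1/24)·15 + (1/24)·16 + (1/24)·18 + (1/24)·20 + (1/24)·24 = 35/4
Expected profit = 35/4 − 3 = 23/4 ≈ $5.75

$5.75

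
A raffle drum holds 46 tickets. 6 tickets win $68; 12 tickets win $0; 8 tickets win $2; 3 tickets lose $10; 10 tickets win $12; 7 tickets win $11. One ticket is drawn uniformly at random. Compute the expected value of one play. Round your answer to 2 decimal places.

E[payout] = (6/46)·68 + (12/46)·0 + (8/46)·2 + (3/46)·(-10) + (10/46)·12 + (7/46)·11 = 591/46
≈ $12.85

$12.85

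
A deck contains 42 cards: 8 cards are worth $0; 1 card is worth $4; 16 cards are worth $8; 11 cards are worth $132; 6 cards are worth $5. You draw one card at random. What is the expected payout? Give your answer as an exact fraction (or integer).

E[payout] = (8/42)·0 + (1/42)·4 + (16/42)·8 + (11/42)·132 + (6/42)·5 = 269/7

269/7 dollars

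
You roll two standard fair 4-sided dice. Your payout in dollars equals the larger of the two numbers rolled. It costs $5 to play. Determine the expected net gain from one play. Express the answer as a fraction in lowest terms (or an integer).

Distribution of the larger of the two numbers rolled: 1 w.p. 1/16, 2 w.p. 3/16, 3 w.p. 5/16, 4 w.p. 7/16
E[payout] = (1/16)·1 + (3/16)·2 + (5/16)·3 + (7/16)·4 = 25/8
Expected profit = 25/8 − 5 = -15/8

-15/8 dollars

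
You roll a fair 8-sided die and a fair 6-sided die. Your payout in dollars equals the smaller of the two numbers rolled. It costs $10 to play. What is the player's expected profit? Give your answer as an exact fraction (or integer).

Distribution of the smaller of the two numbers rolled: 1 w.p. 13/48, 2 w.p. 11/48, 3 w.p. 3/16, 4 w.p. 7/48, 5 w.p. 5/48, 6 w.p. 1/16
E[payout] = (13/48)·1 + (11/48)·2 + (3/16)·3 + (7/48)·4 + (5/48)·5 + (1/16)·6 = 133/48
Expected profit = 133/48 − 10 = -347/48

-347/48 dollars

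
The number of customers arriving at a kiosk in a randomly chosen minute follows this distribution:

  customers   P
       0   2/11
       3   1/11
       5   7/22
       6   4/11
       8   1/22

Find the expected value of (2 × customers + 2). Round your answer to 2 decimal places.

E[2x+2] = (2/11)·2 + (1/11)·8 + (7/22)·12 + (4/11)·14 + (1/22)·18
     = 119/11 ≈ 10.82

10.82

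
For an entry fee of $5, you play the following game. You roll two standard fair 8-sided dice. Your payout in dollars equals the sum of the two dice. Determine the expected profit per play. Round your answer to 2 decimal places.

Distribution of the sum of the two dice: 2 w.p. 1/64, 3 w.p. 1/32, 4 w.p. 3/64, 5 w.p. 1/16, 6 w.p. 5/64, 7 w.p. 3/32, …
E[payout] = (1/64)·2 + (1/32)·3 + (3/64)·4 + (1/16)·5 + (5/64)·6 + (3/32)·7 + (7/64)·8 + (1/8)·9 + (7/64)·10 + (3/32)·11 + (5/64)·12 + (1/16)·13 + (3/64)·14 + (1/32)·15 + (1/64)·16 = 9
Expected profit = 9 − 5 = 4 ≈ $4.00

$4.00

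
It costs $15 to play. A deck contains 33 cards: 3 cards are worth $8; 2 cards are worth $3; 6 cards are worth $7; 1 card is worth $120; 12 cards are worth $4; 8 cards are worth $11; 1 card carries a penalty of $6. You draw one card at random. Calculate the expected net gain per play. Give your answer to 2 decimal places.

E[payout] = (3/33)·8 + (2/33)·3 + (6/33)·7 + (1/33)·120 + (12/33)·4 + (8/33)·11 + (1/33)·(-6) = 322/33
Expected profit = 322/33 − 15 = -173/33 ≈ -$5.24

-$5.24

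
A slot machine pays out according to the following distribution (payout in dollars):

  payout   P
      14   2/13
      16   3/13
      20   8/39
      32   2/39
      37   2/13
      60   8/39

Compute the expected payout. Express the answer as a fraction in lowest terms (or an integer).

E[X] = (2/13)·14 + (3/13)·16 + (8/39)·20 + (2/39)·32 + (2/13)·37 + (8/39)·60
     = 1154/39

1154/39 dollars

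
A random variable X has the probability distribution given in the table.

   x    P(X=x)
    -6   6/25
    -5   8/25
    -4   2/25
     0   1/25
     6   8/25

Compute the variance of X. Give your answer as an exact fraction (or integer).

17104/625

E[X] = (6/25)·(-6) + (8/25)·(-5) + (2/25)·(-4) + (1/25)·0 + (8/25)·6 = -36/25
E[X²] = (6/25)·36 + (8/25)·25 + (2/25)·16 + (1/25)·0 + (8/25)·36 = 736/25
Var(X) = 736/25 − (-36/25)² = 17104/625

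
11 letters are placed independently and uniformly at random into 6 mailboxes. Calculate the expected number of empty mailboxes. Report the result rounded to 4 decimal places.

Let Xⱼ=1 if mailbox j is empty. P(Xⱼ=1) = ((6-1)/6)^11 = 48828125/362797056.
By linearity, E[#empty] = 6·48828125/362797056 = 48828125/60466176.
≈ 0.8075

0.8075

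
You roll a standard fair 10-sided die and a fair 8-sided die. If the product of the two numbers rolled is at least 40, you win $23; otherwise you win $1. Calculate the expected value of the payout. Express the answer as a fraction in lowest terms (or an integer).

249/40 dollars

E[payout] = (61/80)·1 + (19/80)·23 = 249/40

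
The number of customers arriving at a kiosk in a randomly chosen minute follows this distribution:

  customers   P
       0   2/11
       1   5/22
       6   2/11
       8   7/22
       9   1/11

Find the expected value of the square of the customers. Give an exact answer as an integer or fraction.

E[X²] = (2/11)·0 + (5/22)·1 + (2/11)·36 + (7/22)·64 + (1/11)·81
     = 69/2

69/2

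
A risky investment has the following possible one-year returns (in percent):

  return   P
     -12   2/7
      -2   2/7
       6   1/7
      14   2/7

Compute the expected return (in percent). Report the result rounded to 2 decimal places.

0.86

E[X] = (2/7)·(-12) + (2/7)·(-2) + (1/7)·6 + (2/7)·14
     = 6/7 ≈ 0.86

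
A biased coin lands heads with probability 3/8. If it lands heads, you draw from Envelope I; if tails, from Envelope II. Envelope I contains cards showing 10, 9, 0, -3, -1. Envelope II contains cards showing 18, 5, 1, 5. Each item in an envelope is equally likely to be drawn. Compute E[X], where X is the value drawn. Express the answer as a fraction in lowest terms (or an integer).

181/32

E[X | Envelope I] = (10 + 9 + 0 − 3 − 1)/5 = 3
E[X | Envelope II] = (18 + 5 + 1 + 5)/4 = 29/4
E[X] = (3/8)·3 + (5/8)·29/4 = 181/32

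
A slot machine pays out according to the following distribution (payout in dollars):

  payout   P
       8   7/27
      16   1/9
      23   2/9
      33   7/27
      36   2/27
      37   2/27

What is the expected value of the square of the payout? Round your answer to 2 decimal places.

642.33

E[X²] = (7/27)·64 + (1/9)·256 + (2/9)·529 + (7/27)·1089 + (2/27)·1296 + (2/27)·1369
     = 1927/3 ≈ 642.33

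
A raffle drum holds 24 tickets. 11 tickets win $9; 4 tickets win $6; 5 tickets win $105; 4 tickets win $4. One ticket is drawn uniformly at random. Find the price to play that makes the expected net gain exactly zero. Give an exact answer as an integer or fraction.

E[payout] = (11/24)·9 + (4/24)·6 + (5/24)·105 + (4/24)·4 = 83/3
Fair fee = E[payout] = 83/3

83/3 dollars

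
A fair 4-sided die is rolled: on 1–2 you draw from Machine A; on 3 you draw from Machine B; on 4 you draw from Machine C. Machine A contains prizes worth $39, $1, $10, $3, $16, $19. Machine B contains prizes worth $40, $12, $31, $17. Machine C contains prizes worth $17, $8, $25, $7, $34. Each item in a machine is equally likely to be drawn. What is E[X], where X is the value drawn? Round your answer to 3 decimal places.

E[X | Machine A] = (39 + 1 + 10 + 3 + 16 + 19)/6 = 44/3
E[X | Machine B] = (40 + 12 + 31 + 17)/4 = 25
E[X | Machine C] = (17 + 8 + 25 + 7 + 34)/5 = 91/5
E[X] = (1/2)·44/3 + (1/4)·25 + (1/4)·91/5 = 272/15 ≈ 18.133

$18.133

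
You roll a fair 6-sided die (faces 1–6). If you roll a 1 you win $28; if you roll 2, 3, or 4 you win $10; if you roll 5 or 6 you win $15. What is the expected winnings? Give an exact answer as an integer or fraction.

44/3 dollars

E[payout] = (1/2)·10 + (1/3)·15 + (1/6)·28 = 44/3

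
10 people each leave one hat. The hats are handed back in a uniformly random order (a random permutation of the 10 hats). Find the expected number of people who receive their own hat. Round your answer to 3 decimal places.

1.000

Let Xᵢ = 1 if person i gets their own hat. For each i, P(Xᵢ=1) = 1/10.
By linearity of expectation, E[X₁+…+X_10] = 10·(1/10) = 1.
≈ 1.000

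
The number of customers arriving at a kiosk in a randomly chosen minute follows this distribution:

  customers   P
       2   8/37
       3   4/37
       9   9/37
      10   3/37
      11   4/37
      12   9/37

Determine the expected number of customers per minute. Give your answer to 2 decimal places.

7.86

E[X] = (8/37)·2 + (4/37)·3 + (9/37)·9 + (3/37)·10 + (4/37)·11 + (9/37)·12
     = 291/37 ≈ 7.86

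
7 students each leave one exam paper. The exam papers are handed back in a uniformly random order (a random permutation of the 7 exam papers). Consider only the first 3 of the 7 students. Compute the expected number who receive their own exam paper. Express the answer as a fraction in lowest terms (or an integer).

Let Xᵢ = 1 if person i gets their own exam paper. For each i, P(Xᵢ=1) = 1/7.
By linearity of expectation, E[X₁+…+X_3] = 3·(1/7) = 3/7.

3/7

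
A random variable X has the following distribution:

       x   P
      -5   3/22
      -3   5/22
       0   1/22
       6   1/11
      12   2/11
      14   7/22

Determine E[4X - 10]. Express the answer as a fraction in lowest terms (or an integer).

E[4x-10] = (3/22)·(-30) + (5/22)·(-22) + (1/22)·(-10) + (1/11)·14 + (2/11)·38 + (7/22)·46
     = 146/11

146/11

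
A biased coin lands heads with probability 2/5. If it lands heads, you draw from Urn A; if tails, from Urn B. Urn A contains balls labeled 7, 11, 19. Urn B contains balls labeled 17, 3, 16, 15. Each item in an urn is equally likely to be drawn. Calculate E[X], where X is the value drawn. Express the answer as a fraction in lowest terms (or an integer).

E[X | Urn A] = (7 + 11 + 19)/3 = 37/3
E[X | Urn B] = (17 + 3 + 16 + 15)/4 = 51/4
E[X] = (2/5)·37/3 + (3/5)·51/4 = 151/12

151/12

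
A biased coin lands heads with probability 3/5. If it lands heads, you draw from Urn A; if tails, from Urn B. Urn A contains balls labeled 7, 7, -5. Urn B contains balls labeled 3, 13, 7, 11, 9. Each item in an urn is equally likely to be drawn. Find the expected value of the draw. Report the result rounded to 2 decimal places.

5.24

E[X | Urn A] = (7 + 7 − 5)/3 = 3
E[X | Urn B] = (3 + 13 + 7 + 11 + 9)/5 = 43/5
E[X] = (3/5)·3 + (2/5)·43/5 = 131/25 ≈ 5.24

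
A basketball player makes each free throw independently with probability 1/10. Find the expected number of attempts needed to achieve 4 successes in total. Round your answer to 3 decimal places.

By linearity (sum of 4 independent geometric waits), E[trials] = 4/p = 4/(1/10) = 40.
≈ 40.000

40.000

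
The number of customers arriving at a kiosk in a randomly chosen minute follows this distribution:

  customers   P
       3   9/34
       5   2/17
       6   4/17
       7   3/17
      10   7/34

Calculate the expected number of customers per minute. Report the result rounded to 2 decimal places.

6.09

E[X] = (9/34)·3 + (2/17)·5 + (4/17)·6 + (3/17)·7 + (7/34)·10
     = 207/34 ≈ 6.09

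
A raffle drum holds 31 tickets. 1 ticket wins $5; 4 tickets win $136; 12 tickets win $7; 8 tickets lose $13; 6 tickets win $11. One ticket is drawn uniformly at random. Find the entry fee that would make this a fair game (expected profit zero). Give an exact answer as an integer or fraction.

595/31 dollars

E[payout] = (1/31)·5 + (4/31)·136 + (12/31)·7 + (8/31)·(-13) + (6/31)·11 = 595/31
Fair fee = E[payout] = 595/31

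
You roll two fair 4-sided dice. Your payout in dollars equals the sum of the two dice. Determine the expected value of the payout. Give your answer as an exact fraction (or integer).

$5

Distribution of the sum of the two dice: 2 w.p. 1/16, 3 w.p. 1/8, 4 w.p. 3/16, 5 w.p. 1/4, 6 w.p. 3/16, 7 w.p. 1/8, …
E[payout] = (1/16)·2 + (1/8)·3 + (3/16)·4 + (1/4)·5 + (3/16)·6 + (1/8)·7 + (1/16)·8 = 5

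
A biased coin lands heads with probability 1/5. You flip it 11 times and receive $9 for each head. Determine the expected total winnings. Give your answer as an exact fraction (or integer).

99/5 dollars

E[#heads] = 11·1/5 = 11/5 (linearity over flips).
E[winnings] = 9·11/5 = 99/5.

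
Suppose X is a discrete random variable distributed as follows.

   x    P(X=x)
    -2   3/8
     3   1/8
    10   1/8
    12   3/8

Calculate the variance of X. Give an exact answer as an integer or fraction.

E[X] = (3/8)·(-2) + (1/8)·3 + (1/8)·10 + (3/8)·12 = 43/8
E[X²] = (3/8)·4 + (1/8)·9 + (1/8)·100 + (3/8)·144 = 553/8
Var(X) = 553/8 − (43/8)² = 2575/64

2575/64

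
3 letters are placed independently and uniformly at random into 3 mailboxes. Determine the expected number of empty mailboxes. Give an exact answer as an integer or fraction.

Let Xⱼ=1 if mailbox j is empty. P(Xⱼ=1) = ((3-1)/3)^3 = 8/27.
By linearity, E[#empty] = 3·8/27 = 8/9.

8/9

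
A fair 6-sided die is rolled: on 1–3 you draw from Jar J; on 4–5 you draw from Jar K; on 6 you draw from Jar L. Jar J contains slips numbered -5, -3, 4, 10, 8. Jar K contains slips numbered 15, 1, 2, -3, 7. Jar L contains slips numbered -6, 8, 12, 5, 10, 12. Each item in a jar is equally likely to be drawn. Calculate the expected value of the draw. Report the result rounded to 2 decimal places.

E[X | Jar J] = (-5 − 3 + 4 + 10 + 8)/5 = 14/5
E[X | Jar K] = (15 + 1 + 2 − 3 + 7)/5 = 22/5
E[X | Jar L] = (-6 + 8 + 12 + 5 + 10 + 12)/6 = 41/6
E[X] = (1/2)·14/5 + (1/3)·22/5 + (1/6)·41/6 = 721/180 ≈ 4.01

4.01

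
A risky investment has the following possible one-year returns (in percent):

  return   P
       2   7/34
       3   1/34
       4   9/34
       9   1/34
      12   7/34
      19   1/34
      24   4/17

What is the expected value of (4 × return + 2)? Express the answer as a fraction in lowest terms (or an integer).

44

E[4x+2] = (7/34)·10 + (1/34)·14 + (9/34)·18 + (1/34)·38 + (7/34)·50 + (1/34)·78 + (4/17)·98
     = 44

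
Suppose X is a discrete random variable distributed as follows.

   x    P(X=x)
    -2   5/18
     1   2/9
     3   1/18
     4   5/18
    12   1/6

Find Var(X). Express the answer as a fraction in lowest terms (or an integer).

E[X] = (5/18)·(-2) + (2/9)·1 + (1/18)·3 + (5/18)·4 + (1/6)·12 = 53/18
E[X²] = (5/18)·4 + (2/9)·1 + (1/18)·9 + (5/18)·16 + (1/6)·144 = 545/18
Var(X) = 545/18 − (53/18)² = 7001/324

7001/324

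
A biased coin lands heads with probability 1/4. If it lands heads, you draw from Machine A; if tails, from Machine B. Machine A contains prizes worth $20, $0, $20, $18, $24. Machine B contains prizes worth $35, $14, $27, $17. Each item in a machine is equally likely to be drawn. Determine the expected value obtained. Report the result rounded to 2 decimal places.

$21.54

E[X | Machine A] = (20 + 0 + 20 + 18 + 24)/5 = 82/5
E[X | Machine B] = (35 + 14 + 27 + 17)/4 = 93/4
E[X] = (1/4)·82/5 + (3/4)·93/4 = 1723/80 ≈ 21.54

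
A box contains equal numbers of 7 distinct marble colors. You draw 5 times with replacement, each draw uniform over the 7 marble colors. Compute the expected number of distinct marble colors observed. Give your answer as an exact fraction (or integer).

Let Xⱼ=1 if type j appears at least once. P(Xⱼ=1) = 1 − ((7−1)/7)^5 = 9031/16807.
E[#distinct] = 7·9031/16807 = 9031/2401.

9031/2401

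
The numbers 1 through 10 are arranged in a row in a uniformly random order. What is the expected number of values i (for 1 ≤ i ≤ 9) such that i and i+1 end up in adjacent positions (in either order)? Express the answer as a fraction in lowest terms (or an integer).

9/5

For each i ∈ {1,…,9}, let Xᵢ = 1 if i and i+1 are adjacent. P(Xᵢ=1) = 2·(10−1)!/10! = 2/10.
By linearity, E[ΣXᵢ] = (9)·(2/10) = 9/5.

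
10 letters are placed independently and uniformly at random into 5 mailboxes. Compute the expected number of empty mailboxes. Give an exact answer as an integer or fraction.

Let Xⱼ=1 if mailbox j is empty. P(Xⱼ=1) = ((5-1)/5)^10 = 1048576/9765625.
By linearity, E[#empty] = 5·1048576/9765625 = 1048576/1953125.

1048576/1953125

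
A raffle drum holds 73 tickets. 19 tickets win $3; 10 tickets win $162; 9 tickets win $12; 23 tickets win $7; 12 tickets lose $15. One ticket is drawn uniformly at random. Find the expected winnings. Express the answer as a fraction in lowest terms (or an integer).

1766/73 dollars

E[payout] = (19/73)·3 + (10/73)·162 + (9/73)·12 + (23/73)·7 + (12/73)·(-15) = 1766/73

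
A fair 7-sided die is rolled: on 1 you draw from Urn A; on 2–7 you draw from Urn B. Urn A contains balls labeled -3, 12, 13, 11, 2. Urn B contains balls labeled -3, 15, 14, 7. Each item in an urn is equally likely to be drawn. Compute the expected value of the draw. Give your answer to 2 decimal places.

8.07

E[X | Urn A] = (-3 + 12 + 13 + 11 + 2)/5 = 7
E[X | Urn B] = (-3 + 15 + 14 + 7)/4 = 33/4
E[X] = (1/7)·7 + (6/7)·33/4 = 113/14 ≈ 8.07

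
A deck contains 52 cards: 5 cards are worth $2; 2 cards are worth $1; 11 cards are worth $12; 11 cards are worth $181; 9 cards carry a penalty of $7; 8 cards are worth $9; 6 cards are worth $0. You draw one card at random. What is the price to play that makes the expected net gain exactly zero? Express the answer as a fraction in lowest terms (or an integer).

536/13 dollars

E[payout] = (5/52)·2 + (2/52)·1 + (11/52)·12 + (11/52)·181 + (9/52)·(-7) + (8/52)·9 + (6/52)·0 = 536/13
Fair fee = E[payout] = 536/13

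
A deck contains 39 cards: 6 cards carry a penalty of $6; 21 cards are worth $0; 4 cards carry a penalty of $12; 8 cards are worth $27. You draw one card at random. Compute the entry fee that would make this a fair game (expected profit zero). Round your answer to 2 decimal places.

E[payout] = (6/39)·(-6) + (21/39)·0 + (4/39)·(-12) + (8/39)·27 = 44/13
Fair fee = E[payout] = 44/13 ≈ $3.38

$3.38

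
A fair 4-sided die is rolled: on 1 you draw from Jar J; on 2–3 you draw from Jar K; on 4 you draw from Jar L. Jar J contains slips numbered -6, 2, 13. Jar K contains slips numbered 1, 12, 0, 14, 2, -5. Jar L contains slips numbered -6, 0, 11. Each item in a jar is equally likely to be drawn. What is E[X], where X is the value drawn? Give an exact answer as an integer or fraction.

19/6

E[X | Jar J] = (-6 + 2 + 13)/3 = 3
E[X | Jar K] = (1 + 12 + 0 + 14 + 2 − 5)/6 = 4
E[X | Jar L] = (-6 + 0 + 11)/3 = 5/3
E[X] = (1/4)·3 + (1/2)·4 + (1/4)·5/3 = 19/6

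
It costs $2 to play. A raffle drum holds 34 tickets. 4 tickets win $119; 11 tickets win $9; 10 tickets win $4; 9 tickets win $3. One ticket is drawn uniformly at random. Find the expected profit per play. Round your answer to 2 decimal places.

E[payout] = (4/34)·119 + (11/34)·9 + (10/34)·4 + (9/34)·3 = 321/17
Expected profit = 321/17 − 2 = 287/17 ≈ $16.88

$16.88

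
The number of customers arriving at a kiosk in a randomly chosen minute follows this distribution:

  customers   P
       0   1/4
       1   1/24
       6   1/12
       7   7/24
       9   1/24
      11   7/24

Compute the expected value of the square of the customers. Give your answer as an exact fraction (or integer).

E[X²] = (1/4)·0 + (1/24)·1 + (1/12)·36 + (7/24)·49 + (1/24)·81 + (7/24)·121
     = 56

56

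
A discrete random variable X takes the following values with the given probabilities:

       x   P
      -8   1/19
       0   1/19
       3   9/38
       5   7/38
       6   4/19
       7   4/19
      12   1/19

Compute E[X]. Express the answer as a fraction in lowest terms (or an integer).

E[X] = (1/19)·(-8) + (1/19)·0 + (9/38)·3 + (7/38)·5 + (4/19)·6 + (4/19)·7 + (1/19)·12
     = 87/19

87/19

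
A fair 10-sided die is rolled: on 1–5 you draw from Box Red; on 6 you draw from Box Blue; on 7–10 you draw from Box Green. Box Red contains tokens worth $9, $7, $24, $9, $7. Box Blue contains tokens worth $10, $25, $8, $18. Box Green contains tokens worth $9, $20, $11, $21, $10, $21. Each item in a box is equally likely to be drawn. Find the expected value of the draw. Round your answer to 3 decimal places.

E[X | Box Red] = (9 + 7 + 24 + 9 + 7)/5 = 56/5
E[X | Box Blue] = (10 + 25 + 8 + 18)/4 = 61/4
E[X | Box Green] = (9 + 20 + 11 + 21 + 10 + 21)/6 = 46/3
E[X] = (1/2)·56/5 + (1/10)·61/4 + (2/5)·46/3 = 1591/120 ≈ 13.258

$13.258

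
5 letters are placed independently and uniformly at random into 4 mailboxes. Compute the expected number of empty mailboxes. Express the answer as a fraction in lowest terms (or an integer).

Let Xⱼ=1 if mailbox j is empty. P(Xⱼ=1) = ((4-1)/4)^5 = 243/1024.
By linearity, E[#empty] = 4·243/1024 = 243/256.

243/256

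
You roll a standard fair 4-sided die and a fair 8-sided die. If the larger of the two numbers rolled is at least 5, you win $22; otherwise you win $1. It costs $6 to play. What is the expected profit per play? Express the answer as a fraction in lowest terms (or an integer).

E[payout] = (1/2)·1 + (1/2)·22 = 23/2
Expected profit = 23/2 − 6 = 11/2

11/2 dollars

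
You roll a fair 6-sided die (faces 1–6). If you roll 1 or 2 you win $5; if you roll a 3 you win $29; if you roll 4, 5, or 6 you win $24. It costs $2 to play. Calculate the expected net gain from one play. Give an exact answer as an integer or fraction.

33/2 dollars

E[payout] = (1/3)·5 + (1/2)·24 + (1/6)·29 = 37/2
Expected profit = 37/2 − 2 = 33/2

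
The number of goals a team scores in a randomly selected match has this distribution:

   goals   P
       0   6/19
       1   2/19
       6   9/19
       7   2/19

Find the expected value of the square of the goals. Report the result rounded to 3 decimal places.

22.316

E[X²] = (6/19)·0 + (2/19)·1 + (9/19)·36 + (2/19)·49
     = 424/19 ≈ 22.316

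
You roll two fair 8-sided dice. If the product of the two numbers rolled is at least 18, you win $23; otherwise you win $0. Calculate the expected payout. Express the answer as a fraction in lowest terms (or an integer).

E[payout] = (17/32)·0 + (15/32)·23 = 345/32

345/32 dollars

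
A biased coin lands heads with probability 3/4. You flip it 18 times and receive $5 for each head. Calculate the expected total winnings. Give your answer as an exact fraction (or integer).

135/2 dollars

E[#heads] = 18·3/4 = 27/2 (linearity over flips).
E[winnings] = 5·27/2 = 135/2.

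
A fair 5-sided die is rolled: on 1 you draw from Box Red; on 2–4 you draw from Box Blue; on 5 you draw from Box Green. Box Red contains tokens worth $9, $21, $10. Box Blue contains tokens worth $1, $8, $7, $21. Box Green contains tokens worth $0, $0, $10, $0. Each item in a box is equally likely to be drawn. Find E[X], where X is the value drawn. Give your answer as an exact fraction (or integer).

E[X | Box Red] = (9 + 21 + 10)/3 = 40/3
E[X | Box Blue] = (1 + 8 + 7 + 21)/4 = 37/4
E[X | Box Green] = (0 + 0 + 10 + 0)/4 = 5/2
E[X] = (1/5)·40/3 + (3/5)·37/4 + (1/5)·5/2 = 523/60

523/60 dollars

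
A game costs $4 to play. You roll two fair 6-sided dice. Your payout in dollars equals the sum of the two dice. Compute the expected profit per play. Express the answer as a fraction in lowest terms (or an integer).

Distribution of the sum of the two dice: 2 w.p. 1/36, 3 w.p. 1/18, 4 w.p. 1/12, 5 w.p. 1/9, 6 w.p. 5/36, 7 w.p. 1/6, …
E[payout] = (1/36)·2 + (1/18)·3 + (1/12)·4 + (1/9)·5 + (5/36)·6 + (1/6)·7 + (5/36)·8 + (1/9)·9 + (1/12)·10 + (1/18)·11 + (1/36)·12 = 7
Expected profit = 7 − 4 = 3

$3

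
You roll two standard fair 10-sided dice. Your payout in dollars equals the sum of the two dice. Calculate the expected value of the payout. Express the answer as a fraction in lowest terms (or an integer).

Distribution of the sum of the two dice: 2 w.p. 1/100, 3 w.p. 1/50, 4 w.p. 3/100, 5 w.p. 1/25, 6 w.p. 1/20, 7 w.p. 3/50, …
E[payout] = (1/100)·2 + (1/50)·3 + (3/100)·4 + (1/25)·5 + (1/20)·6 + (3/50)·7 + (7/100)·8 + (2/25)·9 + (9/100)·10 + (1/10)·11 + (9/100)·12 + (2/25)·13 + (7/100)·14 + (3/50)·15 + (1/20)·16 + (1/25)·17 + (3/100)·18 + (1/50)·19 + (1/100)·20 = 11

$11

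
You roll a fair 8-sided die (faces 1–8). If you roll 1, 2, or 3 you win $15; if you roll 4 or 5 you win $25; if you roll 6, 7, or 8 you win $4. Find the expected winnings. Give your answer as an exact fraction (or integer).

E[payout] = (3/8)·4 + (3/8)·15 + (1/4)·25 = 107/8

107/8 dollars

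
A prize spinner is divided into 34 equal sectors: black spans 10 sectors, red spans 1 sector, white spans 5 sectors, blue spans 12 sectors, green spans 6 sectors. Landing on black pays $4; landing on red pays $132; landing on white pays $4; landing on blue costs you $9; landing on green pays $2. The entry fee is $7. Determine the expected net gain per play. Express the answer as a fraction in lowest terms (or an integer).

E[payout] = (10/34)·4 + (1/34)·132 + (5/34)·4 + (12/34)·(-9) + (6/34)·2 = 48/17
Expected profit = 48/17 − 7 = -71/17

-71/17 dollars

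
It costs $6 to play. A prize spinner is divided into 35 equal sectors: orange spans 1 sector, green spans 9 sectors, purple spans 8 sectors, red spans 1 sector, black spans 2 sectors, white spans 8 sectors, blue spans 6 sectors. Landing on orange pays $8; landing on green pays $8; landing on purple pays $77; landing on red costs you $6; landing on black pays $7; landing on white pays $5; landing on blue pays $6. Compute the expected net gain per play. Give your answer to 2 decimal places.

E[payout] = (1/35)·8 + (9/35)·8 + (8/35)·77 + (1/35)·(-6) + (2/35)·7 + (8/35)·5 + (6/35)·6 = 156/7
Expected profit = 156/7 − 6 = 114/7 ≈ $16.29

$16.29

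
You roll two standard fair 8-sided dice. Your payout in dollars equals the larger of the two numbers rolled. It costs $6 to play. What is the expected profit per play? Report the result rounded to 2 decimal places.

-$0.19

Distribution of the larger of the two numbers rolled: 1 w.p. 1/64, 2 w.p. 3/64, 3 w.p. 5/64, 4 w.p. 7/64, 5 w.p. 9/64, 6 w.p. 11/64, …
E[payout] = (1/64)·1 + (3/64)·2 + (5/64)·3 + (7/64)·4 + (9/64)·5 + (11/64)·6 + (13/64)·7 + (15/64)·8 = 93/16
Expected profit = 93/16 − 6 = -3/16 ≈ -$0.19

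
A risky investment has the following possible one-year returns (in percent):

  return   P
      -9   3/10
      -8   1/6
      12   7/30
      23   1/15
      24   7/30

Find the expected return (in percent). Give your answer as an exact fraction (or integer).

E[X] = (3/10)·(-9) + (1/6)·(-8) + (7/30)·12 + (1/15)·23 + (7/30)·24
     = 59/10

59/10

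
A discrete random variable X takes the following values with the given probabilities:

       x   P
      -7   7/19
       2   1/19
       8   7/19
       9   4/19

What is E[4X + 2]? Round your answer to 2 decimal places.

11.47

E[4x+2] = (7/19)·(-26) + (1/19)·10 + (7/19)·34 + (4/19)·38
     = 218/19 ≈ 11.47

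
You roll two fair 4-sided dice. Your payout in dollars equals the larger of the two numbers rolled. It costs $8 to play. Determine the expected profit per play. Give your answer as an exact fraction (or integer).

-39/8 dollars

Distribution of the larger of the two numbers rolled: 1 w.p. 1/16, 2 w.p. 3/16, 3 w.p. 5/16, 4 w.p. 7/16
E[payout] = (1/16)·1 + (3/16)·2 + (5/16)·3 + (7/16)·4 = 25/8
Expected profit = 25/8 − 8 = -39/8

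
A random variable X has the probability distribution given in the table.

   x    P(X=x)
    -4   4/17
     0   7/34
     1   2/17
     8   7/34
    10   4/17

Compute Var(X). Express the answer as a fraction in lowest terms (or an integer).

E[X] = (4/17)·(-4) + (7/34)·0 + (2/17)·1 + (7/34)·8 + (4/17)·10 = 54/17
E[X²] = (4/17)·16 + (7/34)·0 + (2/17)·1 + (7/34)·64 + (4/17)·100 = 690/17
Var(X) = 690/17 − (54/17)² = 8814/289

8814/289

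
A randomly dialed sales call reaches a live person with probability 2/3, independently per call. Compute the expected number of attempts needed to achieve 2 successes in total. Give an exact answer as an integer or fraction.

3

By linearity (sum of 2 independent geometric waits), E[trials] = 2/p = 2/(2/3) = 3.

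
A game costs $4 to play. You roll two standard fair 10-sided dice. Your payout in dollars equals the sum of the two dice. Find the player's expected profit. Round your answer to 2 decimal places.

Distribution of the sum of the two dice: 2 w.p. 1/100, 3 w.p. 1/50, 4 w.p. 3/100, 5 w.p. 1/25, 6 w.p. 1/20, 7 w.p. 3/50, …
E[payout] = (1/100)·2 + (1/50)·3 + (3/100)·4 + (1/25)·5 + (1/20)·6 + (3/50)·7 + (7/100)·8 + (2/25)·9 + (9/100)·10 + (1/10)·11 + (9/100)·12 + (2/25)·13 + (7/100)·14 + (3/50)·15 + (1/20)·16 + (1/25)·17 + (3/100)·18 + (1/50)·19 + (1/100)·20 = 11
Expected profit = 11 − 4 = 7 ≈ $7.00

$7.00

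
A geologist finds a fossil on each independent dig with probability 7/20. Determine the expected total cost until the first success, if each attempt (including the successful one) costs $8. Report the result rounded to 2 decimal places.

E[#attempts] = 1/p = 20/7; E[cost] = 8·20/7 = 160/7.
≈ 22.86

$22.86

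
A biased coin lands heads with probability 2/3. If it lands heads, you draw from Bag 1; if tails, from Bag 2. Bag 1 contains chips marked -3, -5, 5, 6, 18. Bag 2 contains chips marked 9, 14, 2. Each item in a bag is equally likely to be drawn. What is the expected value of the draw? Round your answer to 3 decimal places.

5.578

E[X | Bag 1] = (-3 − 5 + 5 + 6 + 18)/5 = 21/5
E[X | Bag 2] = (9 + 14 + 2)/3 = 25/3
E[X] = (2/3)·21/5 + (1/3)·25/3 = 251/45 ≈ 5.578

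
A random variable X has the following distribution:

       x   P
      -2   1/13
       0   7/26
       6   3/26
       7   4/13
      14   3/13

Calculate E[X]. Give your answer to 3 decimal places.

5.923

E[X] = (1/13)·(-2) + (7/26)·0 + (3/26)·6 + (4/13)·7 + (3/13)·14
     = 77/13 ≈ 5.923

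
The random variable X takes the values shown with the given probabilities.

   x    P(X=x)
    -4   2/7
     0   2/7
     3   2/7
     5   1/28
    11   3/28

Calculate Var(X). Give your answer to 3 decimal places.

E[X] = (2/7)·(-4) + (2/7)·0 + (2/7)·3 + (1/28)·5 + (3/28)·11 = 15/14
E[X²] = (2/7)·16 + (2/7)·0 + (2/7)·9 + (1/28)·25 + (3/28)·121 = 21
Var(X) = 21 − (15/14)² = 3891/196 ≈ 19.852

19.852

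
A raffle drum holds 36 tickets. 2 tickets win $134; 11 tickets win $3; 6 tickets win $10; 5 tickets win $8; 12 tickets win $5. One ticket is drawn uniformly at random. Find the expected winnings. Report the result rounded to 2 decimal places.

$12.81

E[payout] = (2/36)·134 + (11/36)·3 + (6/36)·10 + (5/36)·8 + (12/36)·5 = 461/36
≈ $12.81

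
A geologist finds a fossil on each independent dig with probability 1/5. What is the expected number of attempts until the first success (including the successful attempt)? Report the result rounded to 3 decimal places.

For a geometric distribution, E[trials] = 1/p = 1/(1/5) = 5.
≈ 5.000

5.000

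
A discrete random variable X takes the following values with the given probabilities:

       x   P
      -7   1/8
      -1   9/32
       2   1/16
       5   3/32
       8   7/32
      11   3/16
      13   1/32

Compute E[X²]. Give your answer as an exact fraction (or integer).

E[X²] = (1/8)·49 + (9/32)·1 + (1/16)·4 + (3/32)·25 + (7/32)·64 + (3/16)·121 + (1/32)·169
     = 1631/32

1631/32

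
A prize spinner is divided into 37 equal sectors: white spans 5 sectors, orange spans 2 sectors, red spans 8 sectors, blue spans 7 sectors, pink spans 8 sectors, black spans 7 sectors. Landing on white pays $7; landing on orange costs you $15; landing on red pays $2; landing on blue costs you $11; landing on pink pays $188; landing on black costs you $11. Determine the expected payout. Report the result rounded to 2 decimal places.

$37.05

E[payout] = (5/37)·7 + (2/37)·(-15) + (8/37)·2 + (7/37)·(-11) + (8/37)·188 + (7/37)·(-11) = 1371/37
≈ $37.05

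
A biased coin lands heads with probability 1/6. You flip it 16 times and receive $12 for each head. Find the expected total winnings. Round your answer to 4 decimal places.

E[#heads] = 16·1/6 = 8/3 (linearity over flips).
E[winnings] = 12·8/3 = 32.
≈ 32.0000

$32.0000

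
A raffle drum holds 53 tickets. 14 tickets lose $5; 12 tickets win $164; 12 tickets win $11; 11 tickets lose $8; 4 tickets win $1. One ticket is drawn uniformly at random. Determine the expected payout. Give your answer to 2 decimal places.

$36.72

E[payout] = (14/53)·(-5) + (12/53)·164 + (12/53)·11 + (11/53)·(-8) + (4/53)·1 = 1946/53
≈ $36.72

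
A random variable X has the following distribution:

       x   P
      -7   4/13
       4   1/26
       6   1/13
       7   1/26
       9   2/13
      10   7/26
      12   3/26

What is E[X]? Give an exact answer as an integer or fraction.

E[X] = (4/13)·(-7) + (1/26)·4 + (1/13)·6 + (1/26)·7 + (2/13)·9 + (7/26)·10 + (3/26)·12
     = 109/26

109/26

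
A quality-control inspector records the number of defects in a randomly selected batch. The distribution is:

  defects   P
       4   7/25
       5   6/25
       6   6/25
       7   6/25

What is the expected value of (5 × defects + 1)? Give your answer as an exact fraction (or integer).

141/5

E[5x+1] = (7/25)·21 + (6/25)·26 + (6/25)·31 + (6/25)·36
     = 141/5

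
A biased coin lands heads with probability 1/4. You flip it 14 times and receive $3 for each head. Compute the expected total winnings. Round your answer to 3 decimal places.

$10.500

E[#heads] = 14·1/4 = 7/2 (linearity over flips).
E[winnings] = 3·7/2 = 21/2.
≈ 10.500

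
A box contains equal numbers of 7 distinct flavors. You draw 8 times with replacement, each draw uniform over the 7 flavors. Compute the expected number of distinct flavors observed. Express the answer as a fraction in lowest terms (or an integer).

Let Xⱼ=1 if type j appears at least once. P(Xⱼ=1) = 1 − ((7−1)/7)^8 = 4085185/5764801.
E[#distinct] = 7·4085185/5764801 = 4085185/823543.

4085185/823543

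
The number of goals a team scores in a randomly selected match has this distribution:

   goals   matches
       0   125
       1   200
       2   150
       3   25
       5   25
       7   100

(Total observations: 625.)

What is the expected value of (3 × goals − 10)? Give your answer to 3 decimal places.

Total = 625, so P(goals=0) = 125/625, etc.
E[3x-10] = (1/5)·(-10) + (8/25)·(-7) + (6/25)·(-4) + (1/25)·(-1) + (1/25)·5 + (4/25)·11
     = -82/25 ≈ -3.280

-3.280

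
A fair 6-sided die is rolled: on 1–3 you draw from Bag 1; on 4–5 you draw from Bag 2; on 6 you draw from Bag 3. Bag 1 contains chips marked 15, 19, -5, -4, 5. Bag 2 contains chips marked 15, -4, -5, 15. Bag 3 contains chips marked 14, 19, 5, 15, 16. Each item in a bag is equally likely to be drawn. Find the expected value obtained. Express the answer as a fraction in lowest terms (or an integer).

141/20

E[X | Bag 1] = (15 + 19 − 5 − 4 + 5)/5 = 6
E[X | Bag 2] = (15 − 4 − 5 + 15)/4 = 21/4
E[X | Bag 3] = (14 + 19 + 5 + 15 + 16)/5 = 69/5
E[X] = (1/2)·6 + (1/3)·21/4 + (1/6)·69/5 = 141/20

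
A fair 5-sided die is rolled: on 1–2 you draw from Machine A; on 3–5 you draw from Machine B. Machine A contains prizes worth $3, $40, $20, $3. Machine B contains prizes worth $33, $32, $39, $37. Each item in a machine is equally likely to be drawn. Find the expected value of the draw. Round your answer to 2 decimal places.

$27.75

E[X | Machine A] = (3 + 40 + 20 + 3)/4 = 33/2
E[X | Machine B] = (33 + 32 + 39 + 37)/4 = 141/4
E[X] = (2/5)·33/2 + (3/5)·141/4 = 111/4 ≈ 27.75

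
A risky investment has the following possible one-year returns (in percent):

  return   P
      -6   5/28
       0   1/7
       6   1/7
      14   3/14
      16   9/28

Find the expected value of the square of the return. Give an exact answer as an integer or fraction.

E[X²] = (5/28)·36 + (1/7)·0 + (1/7)·36 + (3/14)·196 + (9/28)·256
     = 951/7

951/7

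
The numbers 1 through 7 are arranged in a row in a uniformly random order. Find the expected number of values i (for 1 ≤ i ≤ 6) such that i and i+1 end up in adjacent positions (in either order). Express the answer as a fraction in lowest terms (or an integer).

12/7

For each i ∈ {1,…,6}, let Xᵢ = 1 if i and i+1 are adjacent. P(Xᵢ=1) = 2·(7−1)!/7! = 2/7.
By linearity, E[ΣXᵢ] = (6)·(2/7) = 12/7.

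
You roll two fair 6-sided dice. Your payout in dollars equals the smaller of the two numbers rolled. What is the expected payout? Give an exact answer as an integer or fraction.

91/36 dollars

Distribution of the smaller of the two numbers rolled: 1 w.p. 11/36, 2 w.p. 1/4, 3 w.p. 7/36, 4 w.p. 5/36, 5 w.p. 1/12, 6 w.p. 1/36
E[payout] = (11/36)·1 + (1/4)·2 + (7/36)·3 + (5/36)·4 + (1/12)·5 + (1/36)·6 = 91/36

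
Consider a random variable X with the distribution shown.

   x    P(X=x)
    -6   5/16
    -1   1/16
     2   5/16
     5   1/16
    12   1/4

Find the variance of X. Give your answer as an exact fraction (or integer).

369/8

E[X] = (5/16)·(-6) + (1/16)·(-1) + (5/16)·2 + (1/16)·5 + (1/4)·12 = 2
E[X²] = (5/16)·36 + (1/16)·1 + (5/16)·4 + (1/16)·25 + (1/4)·144 = 401/8
Var(X) = 401/8 − (2)² = 369/8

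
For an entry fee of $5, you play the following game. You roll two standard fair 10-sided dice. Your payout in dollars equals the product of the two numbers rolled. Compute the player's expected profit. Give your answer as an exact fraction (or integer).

Distribution of the product of the two numbers rolled: 1 w.p. 1/100, 2 w.p. 1/50, 3 w.p. 1/50, 4 w.p. 3/100, 5 w.p. 1/50, 6 w.p. 1/25, …
E[payout] = (1/100)·1 + (1/50)·2 + (1/50)·3 + (3/100)·4 + (1/50)·5 + (1/25)·6 + (1/50)·7 + (1/25)·8 + (3/100)·9 + (1/25)·10 + (1/25)·12 + (1/50)·14 + (1/50)·15 + (3/100)·16 + (1/25)·18 + (1/25)·20 + (1/50)·21 + (1/25)·24 + (1/100)·25 + (1/50)·27 + (1/50)·28 + (1/25)·30 + (1/50)·32 + (1/50)·35 + (3/100)·36 + (1/25)·40 + (1/50)·42 + (1/50)·45 + (1/50)·48 + (1/100)·49 + (1/50)·50 + (1/50)·54 + (1/50)·56 + (1/50)·60 + (1/50)·63 + (1/100)·64 + (1/50)·70 + (1/50)·72 + (1/50)·80 + (1/100)·81 + (1/50)·90 + (1/100)·100 = 121/4
Expected profit = 121/4 − 5 = 101/4

101/4 dollars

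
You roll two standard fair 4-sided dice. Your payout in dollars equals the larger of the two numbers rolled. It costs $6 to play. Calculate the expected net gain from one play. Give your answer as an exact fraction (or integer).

-23/8 dollars

Distribution of the larger of the two numbers rolled: 1 w.p. 1/16, 2 w.p. 3/16, 3 w.p. 5/16, 4 w.p. 7/16
E[payout] = (1/16)·1 + (3/16)·2 + (5/16)·3 + (7/16)·4 = 25/8
Expected profit = 25/8 − 6 = -23/8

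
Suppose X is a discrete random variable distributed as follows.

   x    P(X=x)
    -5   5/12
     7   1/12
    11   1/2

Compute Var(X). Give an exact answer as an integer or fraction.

59

E[X] = (5/12)·(-5) + (1/12)·7 + (1/2)·11 = 4
E[X²] = (5/12)·25 + (1/12)·49 + (1/2)·121 = 75
Var(X) = 75 − (4)² = 59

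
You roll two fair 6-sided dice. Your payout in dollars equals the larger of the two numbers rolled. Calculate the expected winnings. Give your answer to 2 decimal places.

$4.47

Distribution of the larger of the two numbers rolled: 1 w.p. 1/36, 2 w.p. 1/12, 3 w.p. 5/36, 4 w.p. 7/36, 5 w.p. 1/4, 6 w.p. 11/36
E[payout] = (1/36)·1 + (1/12)·2 + (5/36)·3 + (7/36)·4 + (1/4)·5 + (11/36)·6 = 161/36
≈ $4.47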